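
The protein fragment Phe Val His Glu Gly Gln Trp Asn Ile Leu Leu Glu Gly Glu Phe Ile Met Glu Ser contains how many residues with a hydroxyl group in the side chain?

1

S, T, and Y are the three residues with a side-chain hydroxyl.
Matching residues: Ser19.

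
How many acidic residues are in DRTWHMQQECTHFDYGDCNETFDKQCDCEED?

Only D (aspartate) and E (glutamate) carry a side-chain carboxylic acid.
Matching residues: D1, E9, D14, D17, E20, D23, D27, E29, E30, D31.

10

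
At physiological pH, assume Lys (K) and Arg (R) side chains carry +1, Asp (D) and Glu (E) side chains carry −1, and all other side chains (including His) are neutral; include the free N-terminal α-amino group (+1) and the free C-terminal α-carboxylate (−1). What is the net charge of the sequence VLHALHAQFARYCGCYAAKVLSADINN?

Positive (K, R): R11, K19 → +2.
Negative (D, E): D24 → −1.
The N-terminus (+1) and C-terminus (−1) cancel.
Net charge = (+2) + (−1) = +1.

+1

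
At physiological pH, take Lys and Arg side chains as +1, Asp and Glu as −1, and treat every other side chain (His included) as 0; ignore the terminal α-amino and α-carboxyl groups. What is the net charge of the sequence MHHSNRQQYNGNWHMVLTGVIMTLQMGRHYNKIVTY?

+3

Positive (K, R): R6, R28, K32 → +3.
Negative (D, E): none → −0.
Net charge = (+3) + (−0) = +3.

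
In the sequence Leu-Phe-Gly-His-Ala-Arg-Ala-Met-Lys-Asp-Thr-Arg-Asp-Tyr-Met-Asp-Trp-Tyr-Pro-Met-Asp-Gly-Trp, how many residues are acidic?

Aspartate (D) and glutamate (E) have carboxylic-acid side chains and are the acidic amino acids.
Matching residues: Asp10, Asp13, Asp16, Asp21.

4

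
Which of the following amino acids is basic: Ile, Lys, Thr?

Lys

The basic amino acids are Lys (K), Arg (R), and His (H).
Of the listed options, only Lys belongs to this group.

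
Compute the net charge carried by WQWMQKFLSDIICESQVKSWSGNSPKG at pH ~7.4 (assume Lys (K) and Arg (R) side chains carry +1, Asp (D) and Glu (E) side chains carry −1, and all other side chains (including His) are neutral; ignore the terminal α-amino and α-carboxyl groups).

Positive (K, R): K6, K18, K26 → +3.
Negative (D, E): D10, E14 → −2.
Net charge = (+3) + (−2) = +1.

+1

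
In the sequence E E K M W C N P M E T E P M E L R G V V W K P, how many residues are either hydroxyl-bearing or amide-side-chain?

Hydroxyl-bearing: S, T, Y. Amide-side-chain: N, Q.
Hydroxyl-bearing residues here: T11 (1).
Amide-side-chain residues here: N7 (1).
The two groups share no amino acid, so total = 1 + 1 = 2.

2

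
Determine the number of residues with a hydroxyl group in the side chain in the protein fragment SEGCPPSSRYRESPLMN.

5

The –OH-bearing residues are Ser, Thr (aliphatic alcohols), and Tyr (phenol).
Matching residues: S1, S7, S8, Y10, S13.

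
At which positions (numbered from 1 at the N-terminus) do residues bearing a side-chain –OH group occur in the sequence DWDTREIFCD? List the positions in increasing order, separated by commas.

4

The –OH-bearing residues are Ser, Thr (aliphatic alcohols), and Tyr (phenol).
Matching residues: T4.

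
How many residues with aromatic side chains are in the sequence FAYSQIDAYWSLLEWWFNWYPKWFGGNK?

11

Phenylalanine (F), tryptophan (W), and tyrosine (Y) have aromatic ring side chains.
Matching residues: F1, Y3, Y9, W10, W15, W16, F17, W19, Y20, W23, F24.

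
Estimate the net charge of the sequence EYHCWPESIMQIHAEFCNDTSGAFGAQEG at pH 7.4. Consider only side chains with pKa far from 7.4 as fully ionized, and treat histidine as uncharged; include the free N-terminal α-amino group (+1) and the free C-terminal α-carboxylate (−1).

-5

Near pH 7.4, K and R contribute +1 each, D and E contribute −1 each, and every other side chain (His included, as stated) is uncharged.
Positive (K, R): none → +0.
Negative (D, E): E1, E7, E15, D19, E28 → −5.
The N-terminus (+1) and C-terminus (−1) cancel.
Net charge = (+0) + (−5) = −5.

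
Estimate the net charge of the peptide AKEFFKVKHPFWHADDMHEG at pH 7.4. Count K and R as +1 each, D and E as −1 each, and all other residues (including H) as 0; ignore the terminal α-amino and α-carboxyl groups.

-1

Positive (K, R): K2, K6, K8 → +3.
Negative (D, E): E3, D15, D16, E19 → −4.
Net charge = (+3) + (−4) = −1.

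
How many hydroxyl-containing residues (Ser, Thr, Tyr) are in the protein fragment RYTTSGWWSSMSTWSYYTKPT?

13

Matching residues: Y2, T3, T4, S5, S9, S10, S12, T13, S15, Y16, Y17, T18, T21.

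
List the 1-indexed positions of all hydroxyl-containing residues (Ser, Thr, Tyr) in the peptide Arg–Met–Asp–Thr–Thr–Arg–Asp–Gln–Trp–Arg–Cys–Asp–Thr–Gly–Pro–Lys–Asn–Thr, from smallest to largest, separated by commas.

4, 5, 13, 18

Matching residues: Thr4, Thr5, Thr13, Thr18.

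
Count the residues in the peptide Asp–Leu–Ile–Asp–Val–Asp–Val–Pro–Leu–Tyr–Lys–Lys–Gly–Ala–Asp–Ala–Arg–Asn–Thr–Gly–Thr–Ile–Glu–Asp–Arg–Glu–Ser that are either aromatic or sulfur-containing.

1

Aromatic: F, W, Y. Sulfur-containing: C, M.
Aromatic residues here: Tyr10 (1).
Sulfur-containing residues here: none (0).
The two groups share no amino acid, so total = 1 + 0 = 1.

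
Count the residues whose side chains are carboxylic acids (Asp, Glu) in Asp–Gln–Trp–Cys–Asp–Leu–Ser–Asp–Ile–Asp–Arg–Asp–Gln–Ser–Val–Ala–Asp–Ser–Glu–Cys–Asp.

Matching residues: Asp1, Asp5, Asp8, Asp10, Asp12, Asp17, Glu19, Asp21.

8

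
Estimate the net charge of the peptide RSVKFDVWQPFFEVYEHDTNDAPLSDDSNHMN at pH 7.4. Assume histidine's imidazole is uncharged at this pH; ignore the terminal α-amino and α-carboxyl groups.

The side chains ionized at physiological pH are Lys/Arg (+1) and Asp/Glu (−1); with His treated as neutral, nothing else contributes.
Positive (K, R): R1, K4 → +2.
Negative (D, E): D6, E13, E16, D18, D21, D26, D27 → −7.
Net charge = (+2) + (−7) = −5.

-5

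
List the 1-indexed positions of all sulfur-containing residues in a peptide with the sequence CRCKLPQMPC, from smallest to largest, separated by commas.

1, 3, 8, 10

Cysteine (C, thiol) and methionine (M, thioether) are the two sulfur-containing amino acids.
Matching residues: C1, C3, M8, C10.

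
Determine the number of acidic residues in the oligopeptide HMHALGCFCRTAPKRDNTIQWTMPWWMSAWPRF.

1

Only D (aspartate) and E (glutamate) carry a side-chain carboxylic acid.
Matching residues: D16.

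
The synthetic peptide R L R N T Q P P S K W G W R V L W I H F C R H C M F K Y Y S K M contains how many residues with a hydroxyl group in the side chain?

5

The –OH-bearing residues are Ser, Thr (aliphatic alcohols), and Tyr (phenol).
Matching residues: T5, S9, Y28, Y29, S30.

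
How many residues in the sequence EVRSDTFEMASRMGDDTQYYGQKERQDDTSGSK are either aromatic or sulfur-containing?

Aromatic: F, W, Y. Sulfur-containing: C, M.
Aromatic residues here: F7, Y19, Y20 (3).
Sulfur-containing residues here: M9, M13 (2).
The two groups share no amino acid, so total = 3 + 2 = 5.

5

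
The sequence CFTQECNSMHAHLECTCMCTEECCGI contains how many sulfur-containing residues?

Only Cys (C) and Met (M) have a sulfur atom in the side chain.
Matching residues: C1, C6, M9, C15, C17, M18, C19, C23, C24.

9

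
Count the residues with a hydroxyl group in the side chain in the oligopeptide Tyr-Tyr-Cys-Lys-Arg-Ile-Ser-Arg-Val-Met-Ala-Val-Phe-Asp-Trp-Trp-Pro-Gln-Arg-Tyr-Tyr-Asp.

5

S, T, and Y are the three residues with a side-chain hydroxyl.
Matching residues: Tyr1, Tyr2, Ser7, Tyr20, Tyr21.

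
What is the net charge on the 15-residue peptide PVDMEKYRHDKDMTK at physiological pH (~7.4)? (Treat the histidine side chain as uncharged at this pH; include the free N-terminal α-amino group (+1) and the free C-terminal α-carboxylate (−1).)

The side chains ionized at physiological pH are Lys/Arg (+1) and Asp/Glu (−1); with His treated as neutral, nothing else contributes.
Positive (K, R): K6, R8, K11, K15 → +4.
Negative (D, E): D3, E5, D10, D12 → −4.
The N-terminus (+1) and C-terminus (−1) cancel.
Net charge = (+4) + (−4) = 0.

0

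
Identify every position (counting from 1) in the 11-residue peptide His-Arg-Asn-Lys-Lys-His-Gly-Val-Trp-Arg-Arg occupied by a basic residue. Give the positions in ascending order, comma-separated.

The basic amino acids are Lys (K), Arg (R), and His (H).
Matching residues: His1, Arg2, Lys4, Lys5, His6, Arg10, Arg11.

1, 2, 4, 5, 6, 10, 11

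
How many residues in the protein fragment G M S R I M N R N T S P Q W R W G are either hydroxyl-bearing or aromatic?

Hydroxyl-bearing: S, T, Y. Aromatic: F, W, Y.
Hydroxyl-bearing residues here: S3, T10, S11 (3).
Aromatic residues here: W14, W16 (2).
(Y belongs to both groups, but none appear in this sequence.) Total = 3 + 2 = 5.

5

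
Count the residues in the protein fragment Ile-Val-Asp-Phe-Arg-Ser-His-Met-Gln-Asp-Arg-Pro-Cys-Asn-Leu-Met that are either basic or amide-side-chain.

5

Basic: H, K, R. Amide-side-chain: N, Q.
Basic residues here: Arg5, His7, Arg11 (3).
Amide-side-chain residues here: Gln9, Asn14 (2).
The two groups share no amino acid, so total = 3 + 2 = 5.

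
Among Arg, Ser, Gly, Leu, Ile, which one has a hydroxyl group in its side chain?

S, T, and Y are the three residues with a side-chain hydroxyl.
Of the listed options, only Ser belongs to this group.

Ser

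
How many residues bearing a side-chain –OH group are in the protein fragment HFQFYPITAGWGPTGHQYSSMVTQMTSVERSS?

11

S, T, and Y are the three residues with a side-chain hydroxyl.
Matching residues: Y5, T8, T14, Y18, S19, S20, T23, T26, S27, S31, S32.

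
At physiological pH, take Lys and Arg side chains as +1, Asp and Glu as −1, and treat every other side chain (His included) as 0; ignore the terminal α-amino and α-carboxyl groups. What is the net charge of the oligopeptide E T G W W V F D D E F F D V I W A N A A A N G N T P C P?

Positive (K, R): none → +0.
Negative (D, E): E1, D8, D9, E10, D13 → −5.
Net charge = (+0) + (−5) = −5.

-5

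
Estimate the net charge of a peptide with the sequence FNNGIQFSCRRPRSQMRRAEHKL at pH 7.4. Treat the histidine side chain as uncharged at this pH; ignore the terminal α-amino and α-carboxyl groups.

+5

The side chains ionized at physiological pH are Lys/Arg (+1) and Asp/Glu (−1); with His treated as neutral, nothing else contributes.
Positive (K, R): R10, R11, R13, R17, R18, K22 → +6.
Negative (D, E): E20 → −1.
Net charge = (+6) + (−1) = +5.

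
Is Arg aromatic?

The aromatic amino acids are Phe (F, benzyl), Trp (W, indole), and Tyr (Y, phenol).
Arginine is not in this group.

No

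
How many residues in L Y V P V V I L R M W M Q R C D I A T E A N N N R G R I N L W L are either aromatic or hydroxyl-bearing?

4

Aromatic: F, W, Y. Hydroxyl-bearing: S, T, Y.
Aromatic residues here: Y2, W11, W31 (3).
Hydroxyl-bearing residues here: Y2, T19 (2).
Y is in both groups, so the 1 Y residue must not be double-counted.
Total = 3 + 2 − 1 = 4.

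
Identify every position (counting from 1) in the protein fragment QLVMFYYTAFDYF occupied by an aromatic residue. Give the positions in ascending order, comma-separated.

5, 6, 7, 10, 12, 13

F, W, and Y each carry an aromatic ring on the side chain.
Matching residues: F5, Y6, Y7, F10, Y12, F13.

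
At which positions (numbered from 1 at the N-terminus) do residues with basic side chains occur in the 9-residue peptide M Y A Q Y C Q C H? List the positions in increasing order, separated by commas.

Lysine (K), arginine (R), and histidine (H) have basic, nitrogen-containing side chains.
Matching residues: H9.

9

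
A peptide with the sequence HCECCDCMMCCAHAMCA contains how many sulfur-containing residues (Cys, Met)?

Matching residues: C2, C4, C5, C7, M8, M9, C10, C11, M15, C16.

10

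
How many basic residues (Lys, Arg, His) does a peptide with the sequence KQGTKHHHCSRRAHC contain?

8

Matching residues: K1, K5, H6, H7, H8, R11, R12, H14.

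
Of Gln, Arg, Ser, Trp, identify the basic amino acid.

Arg

The basic amino acids are Lys (K), Arg (R), and His (H).
Of the listed options, only Arg belongs to this group.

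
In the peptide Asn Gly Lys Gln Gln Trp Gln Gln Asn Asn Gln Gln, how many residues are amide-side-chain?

Only N (asparagine) and Q (glutamine) carry a side-chain carboxamide.
Matching residues: Asn1, Gln4, Gln5, Gln7, Gln8, Asn9, Asn10, Gln11, Gln12.

9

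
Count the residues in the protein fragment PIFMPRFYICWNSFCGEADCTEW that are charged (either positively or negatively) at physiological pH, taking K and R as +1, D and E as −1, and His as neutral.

Charged side chains at pH ~7.4: K, R (positive); D, E (negative).
Matching residues: R6, E17, D19, E22.

4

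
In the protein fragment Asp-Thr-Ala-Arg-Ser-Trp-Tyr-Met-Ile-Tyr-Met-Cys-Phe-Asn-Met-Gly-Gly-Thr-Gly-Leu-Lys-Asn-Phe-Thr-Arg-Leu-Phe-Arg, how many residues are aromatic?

Phenylalanine (F), tryptophan (W), and tyrosine (Y) have aromatic ring side chains.
Matching residues: Trp6, Tyr7, Tyr10, Phe13, Phe23, Phe27.

6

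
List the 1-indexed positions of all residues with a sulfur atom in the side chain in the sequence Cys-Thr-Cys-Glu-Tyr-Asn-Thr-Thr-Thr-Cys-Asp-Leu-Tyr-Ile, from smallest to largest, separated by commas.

The sulfur-bearing residues are cysteine (–SH) and methionine (–S–CH₃).
Matching residues: Cys1, Cys3, Cys10.

1, 3, 10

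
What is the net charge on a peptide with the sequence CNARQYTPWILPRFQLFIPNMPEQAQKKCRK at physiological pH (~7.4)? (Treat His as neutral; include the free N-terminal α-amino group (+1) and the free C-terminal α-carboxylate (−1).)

+5

The side chains ionized at physiological pH are Lys/Arg (+1) and Asp/Glu (−1); with His treated as neutral, nothing else contributes.
Positive (K, R): R4, R13, K27, K28, R30, K31 → +6.
Negative (D, E): E23 → −1.
The N-terminus (+1) and C-terminus (−1) cancel.
Net charge = (+6) + (−1) = +5.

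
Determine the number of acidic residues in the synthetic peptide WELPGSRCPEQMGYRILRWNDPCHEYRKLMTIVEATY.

5

Aspartate (D) and glutamate (E) have carboxylic-acid side chains and are the acidic amino acids.
Matching residues: E2, E10, D21, E25, E34.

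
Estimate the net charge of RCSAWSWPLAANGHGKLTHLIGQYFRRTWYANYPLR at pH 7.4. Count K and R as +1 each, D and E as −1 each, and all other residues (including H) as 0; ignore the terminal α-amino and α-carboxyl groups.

+5

Positive (K, R): R1, K16, R26, R27, R36 → +5.
Negative (D, E): none → −0.
Net charge = (+5) + (−0) = +5.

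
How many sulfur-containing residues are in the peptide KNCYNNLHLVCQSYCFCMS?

Cysteine (C, thiol) and methionine (M, thioether) are the two sulfur-containing amino acids.
Matching residues: C3, C11, C15, C17, M18.

5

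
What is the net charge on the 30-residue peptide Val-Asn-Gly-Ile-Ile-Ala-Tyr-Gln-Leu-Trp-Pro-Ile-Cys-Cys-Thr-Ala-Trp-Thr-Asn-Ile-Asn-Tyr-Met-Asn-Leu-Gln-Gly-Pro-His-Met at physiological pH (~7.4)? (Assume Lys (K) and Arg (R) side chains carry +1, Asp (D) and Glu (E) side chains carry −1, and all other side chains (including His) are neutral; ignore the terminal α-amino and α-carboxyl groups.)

0

Positive (K, R): none → +0.
Negative (D, E): none → −0.
Net charge = (+0) + (−0) = 0.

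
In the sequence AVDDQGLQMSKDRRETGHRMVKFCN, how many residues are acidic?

4

Only D (aspartate) and E (glutamate) carry a side-chain carboxylic acid.
Matching residues: D3, D4, D12, E15.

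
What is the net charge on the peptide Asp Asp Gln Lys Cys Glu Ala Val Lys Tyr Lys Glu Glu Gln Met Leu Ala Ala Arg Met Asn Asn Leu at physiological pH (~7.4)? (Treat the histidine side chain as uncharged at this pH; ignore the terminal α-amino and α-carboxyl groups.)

-1

At pH ~7.4 the Lys and Arg side chains are protonated (+1), the Asp and Glu side chains are deprotonated (−1), and with His taken as neutral all other side chains carry no charge.
Positive (K, R): Lys4, Lys9, Lys11, Arg19 → +4.
Negative (D, E): Asp1, Asp2, Glu6, Glu12, Glu13 → −5.
Net charge = (+4) + (−5) = −1.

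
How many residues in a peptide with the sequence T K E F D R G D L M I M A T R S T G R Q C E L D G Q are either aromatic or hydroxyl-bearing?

Aromatic: F, W, Y. Hydroxyl-bearing: S, T, Y.
Aromatic residues here: F4 (1).
Hydroxyl-bearing residues here: T1, T14, S16, T17 (4).
(Y belongs to both groups, but none appear in this sequence.) Total = 1 + 4 = 5.

5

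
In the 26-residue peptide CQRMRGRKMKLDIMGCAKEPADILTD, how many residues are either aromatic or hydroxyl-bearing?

1

Aromatic: F, W, Y. Hydroxyl-bearing: S, T, Y.
Aromatic residues here: none (0).
Hydroxyl-bearing residues here: T25 (1).
(Y belongs to both groups, but none appear in this sequence.) Total = 0 + 1 = 1.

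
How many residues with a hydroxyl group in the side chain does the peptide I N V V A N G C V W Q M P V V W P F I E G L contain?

S, T, and Y are the three residues with a side-chain hydroxyl.
None of the 22 residues belong to this group.

0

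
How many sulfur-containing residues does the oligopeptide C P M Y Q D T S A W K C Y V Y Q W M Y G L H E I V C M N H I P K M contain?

Cysteine (C, thiol) and methionine (M, thioether) are the two sulfur-containing amino acids.
Matching residues: C1, M3, C12, M18, C26, M27, M33.

7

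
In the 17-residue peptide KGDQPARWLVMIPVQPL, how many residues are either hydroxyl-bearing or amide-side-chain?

2

Hydroxyl-bearing: S, T, Y. Amide-side-chain: N, Q.
Hydroxyl-bearing residues here: none (0).
Amide-side-chain residues here: Q4, Q15 (2).
The two groups share no amino acid, so total = 0 + 2 = 2.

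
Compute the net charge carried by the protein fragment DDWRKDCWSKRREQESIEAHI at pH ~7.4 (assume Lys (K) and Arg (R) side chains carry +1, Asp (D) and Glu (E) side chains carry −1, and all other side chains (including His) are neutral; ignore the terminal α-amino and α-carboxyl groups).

Positive (K, R): R4, K5, K10, R11, R12 → +5.
Negative (D, E): D1, D2, D6, E13, E15, E18 → −6.
Net charge = (+5) + (−6) = −1.

-1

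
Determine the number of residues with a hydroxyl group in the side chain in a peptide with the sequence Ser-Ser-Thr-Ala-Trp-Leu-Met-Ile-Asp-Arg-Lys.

The –OH-bearing residues are Ser, Thr (aliphatic alcohols), and Tyr (phenol).
Matching residues: Ser1, Ser2, Thr3.

3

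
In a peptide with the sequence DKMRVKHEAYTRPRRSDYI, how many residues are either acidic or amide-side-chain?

3

Acidic: D, E. Amide-side-chain: N, Q.
Acidic residues here: D1, E8, D17 (3).
Amide-side-chain residues here: none (0).
The two groups share no amino acid, so total = 3 + 0 = 3.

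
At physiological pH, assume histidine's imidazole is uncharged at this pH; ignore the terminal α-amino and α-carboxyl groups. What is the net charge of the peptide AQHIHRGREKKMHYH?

Near pH 7.4, K and R contribute +1 each, D and E contribute −1 each, and every other side chain (His included, as stated) is uncharged.
Positive (K, R): R6, R8, K10, K11 → +4.
Negative (D, E): E9 → −1.
Net charge = (+4) + (−1) = +3.

+3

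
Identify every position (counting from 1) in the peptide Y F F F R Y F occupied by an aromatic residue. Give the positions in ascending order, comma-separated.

1, 2, 3, 4, 6, 7

Phenylalanine (F), tryptophan (W), and tyrosine (Y) have aromatic ring side chains.
Matching residues: Y1, F2, F3, F4, Y6, F7.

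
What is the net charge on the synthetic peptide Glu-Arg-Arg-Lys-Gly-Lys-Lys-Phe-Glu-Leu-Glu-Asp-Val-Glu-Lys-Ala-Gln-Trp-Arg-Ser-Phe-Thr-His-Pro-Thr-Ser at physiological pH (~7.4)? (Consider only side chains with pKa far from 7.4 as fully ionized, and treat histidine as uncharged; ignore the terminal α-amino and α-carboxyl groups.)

At pH ~7.4 the Lys and Arg side chains are protonated (+1), the Asp and Glu side chains are deprotonated (−1), and with His taken as neutral all other side chains carry no charge.
Positive (K, R): Arg2, Arg3, Lys4, Lys6, Lys7, Lys15, Arg19 → +7.
Negative (D, E): Glu1, Glu9, Glu11, Asp12, Glu14 → −5.
Net charge = (+7) + (−5) = +2.

+2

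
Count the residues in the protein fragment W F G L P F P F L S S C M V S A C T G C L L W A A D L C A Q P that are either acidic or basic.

1

Acidic: D, E. Basic: H, K, R.
Acidic residues here: D26 (1).
Basic residues here: none (0).
The two groups share no amino acid, so total = 1 + 0 = 1.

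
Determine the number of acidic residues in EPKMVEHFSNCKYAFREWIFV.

3

Only D (aspartate) and E (glutamate) carry a side-chain carboxylic acid.
Matching residues: E1, E6, E17.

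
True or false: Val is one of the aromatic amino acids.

False

Phenylalanine (F), tryptophan (W), and tyrosine (Y) have aromatic ring side chains.
Valine is not in this group.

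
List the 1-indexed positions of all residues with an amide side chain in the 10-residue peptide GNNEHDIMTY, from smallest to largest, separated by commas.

2, 3

Only N (asparagine) and Q (glutamine) carry a side-chain carboxamide.
Matching residues: N2, N3.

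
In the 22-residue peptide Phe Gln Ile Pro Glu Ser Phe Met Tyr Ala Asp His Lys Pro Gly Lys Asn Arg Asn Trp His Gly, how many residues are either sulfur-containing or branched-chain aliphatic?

2

Sulfur-containing: C, M. Branched-chain aliphatic: I, L, V.
Sulfur-containing residues here: Met8 (1).
Branched-chain aliphatic residues here: Ile3 (1).
The two groups share no amino acid, so total = 1 + 1 = 2.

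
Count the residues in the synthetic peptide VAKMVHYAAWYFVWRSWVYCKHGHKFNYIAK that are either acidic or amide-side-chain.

1

Acidic: D, E. Amide-side-chain: N, Q.
Acidic residues here: none (0).
Amide-side-chain residues here: N27 (1).
The two groups share no amino acid, so total = 0 + 1 = 1.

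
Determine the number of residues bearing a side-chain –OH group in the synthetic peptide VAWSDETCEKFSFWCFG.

S, T, and Y are the three residues with a side-chain hydroxyl.
Matching residues: S4, T7, S12.

3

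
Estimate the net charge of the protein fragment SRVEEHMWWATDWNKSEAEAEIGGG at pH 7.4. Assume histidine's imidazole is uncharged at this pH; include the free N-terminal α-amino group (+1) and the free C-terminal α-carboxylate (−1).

Near pH 7.4, K and R contribute +1 each, D and E contribute −1 each, and every other side chain (His included, as stated) is uncharged.
Positive (K, R): R2, K15 → +2.
Negative (D, E): E4, E5, D12, E17, E19, E21 → −6.
The N-terminus (+1) and C-terminus (−1) cancel.
Net charge = (+2) + (−6) = −4.

-4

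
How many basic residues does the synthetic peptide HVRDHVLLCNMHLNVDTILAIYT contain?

4

K, R, and H are the three residues with basic side chains (ε-amine, guanidinium, and imidazole respectively).
Matching residues: H1, R3, H5, H12.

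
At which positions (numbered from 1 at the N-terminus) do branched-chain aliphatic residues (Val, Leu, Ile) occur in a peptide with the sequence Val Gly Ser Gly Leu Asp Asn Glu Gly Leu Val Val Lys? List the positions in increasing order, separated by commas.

1, 5, 10, 11, 12

Matching residues: Val1, Leu5, Leu10, Val11, Val12.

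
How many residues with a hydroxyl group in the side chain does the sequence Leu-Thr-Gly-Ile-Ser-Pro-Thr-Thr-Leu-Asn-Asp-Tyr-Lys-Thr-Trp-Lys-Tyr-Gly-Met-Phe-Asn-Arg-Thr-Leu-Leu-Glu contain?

The –OH-bearing residues are Ser, Thr (aliphatic alcohols), and Tyr (phenol).
Matching residues: Thr2, Ser5, Thr7, Thr8, Tyr12, Thr14, Tyr17, Thr23.

8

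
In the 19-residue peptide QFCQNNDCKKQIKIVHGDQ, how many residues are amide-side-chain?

Only N (asparagine) and Q (glutamine) carry a side-chain carboxamide.
Matching residues: Q1, Q4, N5, N6, Q11, Q19.

6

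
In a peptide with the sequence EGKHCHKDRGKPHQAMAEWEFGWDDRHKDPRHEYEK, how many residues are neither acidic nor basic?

14

Acidic: D, E. Basic: K, R, H. All other residues are neither.
Matching residues: G2, C5, G10, P12, Q14, A15, M16, A17, W19, F21, G22, W23, P30, Y34.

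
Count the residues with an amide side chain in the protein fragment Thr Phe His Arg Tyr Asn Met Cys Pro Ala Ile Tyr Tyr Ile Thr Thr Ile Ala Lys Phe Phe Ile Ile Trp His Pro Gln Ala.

Asparagine (N) and glutamine (Q) have uncharged amide side chains.
Matching residues: Asn6, Gln27.

2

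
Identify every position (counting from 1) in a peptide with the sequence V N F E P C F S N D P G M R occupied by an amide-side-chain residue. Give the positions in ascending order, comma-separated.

Asparagine (N) and glutamine (Q) have uncharged amide side chains.
Matching residues: N2, N9.

2, 9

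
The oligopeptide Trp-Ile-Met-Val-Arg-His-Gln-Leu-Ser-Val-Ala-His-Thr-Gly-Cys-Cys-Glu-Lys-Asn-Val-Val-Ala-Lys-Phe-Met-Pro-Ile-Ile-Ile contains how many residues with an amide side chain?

2

Only N (asparagine) and Q (glutamine) carry a side-chain carboxamide.
Matching residues: Gln7, Asn19.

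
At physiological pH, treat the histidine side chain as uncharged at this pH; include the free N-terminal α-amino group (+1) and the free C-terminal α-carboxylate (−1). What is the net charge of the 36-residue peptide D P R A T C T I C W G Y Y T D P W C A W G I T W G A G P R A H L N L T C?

Near pH 7.4, K and R contribute +1 each, D and E contribute −1 each, and every other side chain (His included, as stated) is uncharged.
Positive (K, R): R3, R29 → +2.
Negative (D, E): D1, D15 → −2.
The N-terminus (+1) and C-terminus (−1) cancel.
Net charge = (+2) + (−2) = 0.

0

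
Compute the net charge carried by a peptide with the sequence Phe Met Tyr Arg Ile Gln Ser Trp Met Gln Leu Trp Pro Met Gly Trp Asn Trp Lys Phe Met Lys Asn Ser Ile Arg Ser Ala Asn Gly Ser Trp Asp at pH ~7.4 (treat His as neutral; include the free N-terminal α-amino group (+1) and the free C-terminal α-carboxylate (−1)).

At pH ~7.4 the Lys and Arg side chains are protonated (+1), the Asp and Glu side chains are deprotonated (−1), and with His taken as neutral all other side chains carry no charge.
Positive (K, R): Arg4, Lys19, Lys22, Arg26 → +4.
Negative (D, E): Asp33 → −1.
The N-terminus (+1) and C-terminus (−1) cancel.
Net charge = (+4) + (−1) = +3.

+3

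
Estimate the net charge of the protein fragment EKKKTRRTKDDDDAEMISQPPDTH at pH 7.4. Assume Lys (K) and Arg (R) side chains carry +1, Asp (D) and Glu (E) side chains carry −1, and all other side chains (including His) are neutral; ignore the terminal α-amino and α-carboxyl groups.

Positive (K, R): K2, K3, K4, R6, R7, K9 → +6.
Negative (D, E): E1, D10, D11, D12, D13, E15, D22 → −7.
Net charge = (+6) + (−7) = −1.

-1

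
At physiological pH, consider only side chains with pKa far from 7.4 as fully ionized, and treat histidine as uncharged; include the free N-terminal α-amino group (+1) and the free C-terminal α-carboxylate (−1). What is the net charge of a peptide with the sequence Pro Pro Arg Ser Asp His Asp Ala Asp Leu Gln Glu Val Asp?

Near pH 7.4, K and R contribute +1 each, D and E contribute −1 each, and every other side chain (His included, as stated) is uncharged.
Positive (K, R): Arg3 → +1.
Negative (D, E): Asp5, Asp7, Asp9, Glu12, Asp14 → −5.
The N-terminus (+1) and C-terminus (−1) cancel.
Net charge = (+1) + (−5) = −4.

-4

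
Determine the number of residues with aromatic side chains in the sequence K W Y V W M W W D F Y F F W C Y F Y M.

13

Phenylalanine (F), tryptophan (W), and tyrosine (Y) have aromatic ring side chains.
Matching residues: W2, Y3, W5, W7, W8, F10, Y11, F12, F13, W14, Y16, F17, Y18.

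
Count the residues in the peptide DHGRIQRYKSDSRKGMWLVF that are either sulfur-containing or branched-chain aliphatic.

Sulfur-containing: C, M. Branched-chain aliphatic: I, L, V.
Sulfur-containing residues here: M16 (1).
Branched-chain aliphatic residues here: I5, L18, V19 (3).
The two groups share no amino acid, so total = 1 + 3 = 4.

4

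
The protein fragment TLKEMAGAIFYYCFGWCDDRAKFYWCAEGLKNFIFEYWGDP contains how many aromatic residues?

12

Phenylalanine (F), tryptophan (W), and tyrosine (Y) have aromatic ring side chains.
Matching residues: F10, Y11, Y12, F14, W16, F23, Y24, W25, F33, F35, Y37, W38.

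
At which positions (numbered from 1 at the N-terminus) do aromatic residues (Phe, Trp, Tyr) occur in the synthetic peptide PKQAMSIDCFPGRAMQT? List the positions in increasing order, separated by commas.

10

Matching residues: F10.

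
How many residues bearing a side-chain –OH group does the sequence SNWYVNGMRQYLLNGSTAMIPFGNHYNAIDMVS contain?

7

Serine (S), threonine (T), and tyrosine (Y) each carry a hydroxyl group on the side chain.
Matching residues: S1, Y4, Y11, S16, T17, Y26, S33.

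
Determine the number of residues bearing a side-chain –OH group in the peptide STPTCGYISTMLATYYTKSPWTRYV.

The –OH-bearing residues are Ser, Thr (aliphatic alcohols), and Tyr (phenol).
Matching residues: S1, T2, T4, Y7, S9, T10, T14, Y15, Y16, T17, S19, T22, Y24.

13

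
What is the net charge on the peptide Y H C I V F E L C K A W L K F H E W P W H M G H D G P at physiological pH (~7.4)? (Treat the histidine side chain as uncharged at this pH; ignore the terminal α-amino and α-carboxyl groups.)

-1

Near pH 7.4, K and R contribute +1 each, D and E contribute −1 each, and every other side chain (His included, as stated) is uncharged.
Positive (K, R): K10, K14 → +2.
Negative (D, E): E7, E17, D25 → −3.
Net charge = (+2) + (−3) = −1.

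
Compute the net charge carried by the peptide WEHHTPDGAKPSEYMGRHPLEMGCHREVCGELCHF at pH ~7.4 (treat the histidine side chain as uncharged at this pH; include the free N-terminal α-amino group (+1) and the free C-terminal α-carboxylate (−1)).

-3

At pH ~7.4 the Lys and Arg side chains are protonated (+1), the Asp and Glu side chains are deprotonated (−1), and with His taken as neutral all other side chains carry no charge.
Positive (K, R): K10, R17, R26 → +3.
Negative (D, E): E2, D7, E13, E21, E27, E31 → −6.
The N-terminus (+1) and C-terminus (−1) cancel.
Net charge = (+3) + (−6) = −3.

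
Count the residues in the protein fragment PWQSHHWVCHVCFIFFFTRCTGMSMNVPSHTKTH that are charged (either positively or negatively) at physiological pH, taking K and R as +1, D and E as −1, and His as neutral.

2

Charged side chains at pH ~7.4: K, R (positive); D, E (negative).
Matching residues: R19, K32.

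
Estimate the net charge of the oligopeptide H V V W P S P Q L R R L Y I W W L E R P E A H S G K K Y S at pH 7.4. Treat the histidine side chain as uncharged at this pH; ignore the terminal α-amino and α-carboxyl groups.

+3

The side chains ionized at physiological pH are Lys/Arg (+1) and Asp/Glu (−1); with His treated as neutral, nothing else contributes.
Positive (K, R): R10, R11, R19, K26, K27 → +5.
Negative (D, E): E18, E21 → −2.
Net charge = (+5) + (−2) = +3.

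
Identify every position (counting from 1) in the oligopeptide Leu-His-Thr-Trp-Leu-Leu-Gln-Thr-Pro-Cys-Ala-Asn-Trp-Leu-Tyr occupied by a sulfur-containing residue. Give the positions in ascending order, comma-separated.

10

The sulfur-bearing residues are cysteine (–SH) and methionine (–S–CH₃).
Matching residues: Cys10.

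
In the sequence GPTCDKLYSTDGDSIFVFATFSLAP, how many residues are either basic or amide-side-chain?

Basic: H, K, R. Amide-side-chain: N, Q.
Basic residues here: K6 (1).
Amide-side-chain residues here: none (0).
The two groups share no amino acid, so total = 1 + 0 = 1.

1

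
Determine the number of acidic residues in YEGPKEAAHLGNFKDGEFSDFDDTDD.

The acidic residues are Asp (D) and Glu (E), whose side chains end in a carboxylate group.
Matching residues: E2, E6, D15, E17, D20, D22, D23, D25, D26.

9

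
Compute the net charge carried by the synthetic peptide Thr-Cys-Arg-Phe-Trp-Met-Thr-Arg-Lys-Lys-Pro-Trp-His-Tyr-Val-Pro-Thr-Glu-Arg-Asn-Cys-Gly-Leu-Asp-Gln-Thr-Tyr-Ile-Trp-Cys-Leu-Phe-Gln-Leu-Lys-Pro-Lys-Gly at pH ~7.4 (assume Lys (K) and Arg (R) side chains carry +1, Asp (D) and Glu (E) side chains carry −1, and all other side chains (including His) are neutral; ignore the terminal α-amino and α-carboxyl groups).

+5

Positive (K, R): Arg3, Arg8, Lys9, Lys10, Arg19, Lys35, Lys37 → +7.
Negative (D, E): Glu18, Asp24 → −2.
Net charge = (+7) + (−2) = +5.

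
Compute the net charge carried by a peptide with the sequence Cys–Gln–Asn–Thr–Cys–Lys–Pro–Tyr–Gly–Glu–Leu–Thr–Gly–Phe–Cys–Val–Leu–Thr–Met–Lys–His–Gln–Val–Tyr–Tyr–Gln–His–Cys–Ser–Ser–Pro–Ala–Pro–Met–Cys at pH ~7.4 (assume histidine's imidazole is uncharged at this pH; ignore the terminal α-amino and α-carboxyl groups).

Near pH 7.4, K and R contribute +1 each, D and E contribute −1 each, and every other side chain (His included, as stated) is uncharged.
Positive (K, R): Lys6, Lys20 → +2.
Negative (D, E): Glu10 → −1.
Net charge = (+2) + (−1) = +1.

+1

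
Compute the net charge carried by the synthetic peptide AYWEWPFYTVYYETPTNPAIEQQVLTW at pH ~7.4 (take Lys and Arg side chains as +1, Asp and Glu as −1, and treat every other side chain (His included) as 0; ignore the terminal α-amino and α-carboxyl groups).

Positive (K, R): none → +0.
Negative (D, E): E4, E13, E21 → −3.
Net charge = (+0) + (−3) = −3.

-3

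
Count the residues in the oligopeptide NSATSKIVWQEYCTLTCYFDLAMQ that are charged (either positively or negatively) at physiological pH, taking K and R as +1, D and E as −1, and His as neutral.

3

Charged side chains at pH ~7.4: K, R (positive); D, E (negative).
Matching residues: K6, E11, D20.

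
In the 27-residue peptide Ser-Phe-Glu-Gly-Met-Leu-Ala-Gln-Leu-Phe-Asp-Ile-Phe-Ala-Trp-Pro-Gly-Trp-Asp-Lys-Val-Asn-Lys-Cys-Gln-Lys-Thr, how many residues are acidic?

3

The acidic residues are Asp (D) and Glu (E), whose side chains end in a carboxylate group.
Matching residues: Glu3, Asp11, Asp19.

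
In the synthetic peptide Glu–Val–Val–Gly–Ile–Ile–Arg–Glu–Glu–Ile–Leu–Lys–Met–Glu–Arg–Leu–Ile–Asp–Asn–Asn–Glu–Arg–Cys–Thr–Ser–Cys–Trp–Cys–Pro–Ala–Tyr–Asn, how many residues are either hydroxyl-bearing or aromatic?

Hydroxyl-bearing: S, T, Y. Aromatic: F, W, Y.
Hydroxyl-bearing residues here: Thr24, Ser25, Tyr31 (3).
Aromatic residues here: Trp27, Tyr31 (2).
Y is in both groups, so the 1 Y residue must not be double-counted.
Total = 3 + 2 − 1 = 4.

4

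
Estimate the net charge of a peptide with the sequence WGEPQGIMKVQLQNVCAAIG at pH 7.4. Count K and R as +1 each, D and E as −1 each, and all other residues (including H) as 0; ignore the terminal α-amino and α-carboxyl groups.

Positive (K, R): K9 → +1.
Negative (D, E): E3 → −1.
Net charge = (+1) + (−1) = 0.

0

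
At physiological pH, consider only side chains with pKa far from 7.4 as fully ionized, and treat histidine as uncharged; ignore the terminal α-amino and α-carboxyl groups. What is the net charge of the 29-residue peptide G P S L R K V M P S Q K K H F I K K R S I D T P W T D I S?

The side chains ionized at physiological pH are Lys/Arg (+1) and Asp/Glu (−1); with His treated as neutral, nothing else contributes.
Positive (K, R): R5, K6, K12, K13, K17, K18, R19 → +7.
Negative (D, E): D22, D27 → −2.
Net charge = (+7) + (−2) = +5.

+5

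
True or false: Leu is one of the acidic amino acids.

False

The acidic residues are Asp (D) and Glu (E), whose side chains end in a carboxylate group.
Leucine is not in this group.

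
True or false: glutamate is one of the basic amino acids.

False

The basic amino acids are Lys (K), Arg (R), and His (H).
Glutamate is not in this group.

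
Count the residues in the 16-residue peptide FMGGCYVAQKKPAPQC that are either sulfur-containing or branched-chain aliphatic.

Sulfur-containing: C, M. Branched-chain aliphatic: I, L, V.
Sulfur-containing residues here: M2, C5, C16 (3).
Branched-chain aliphatic residues here: V7 (1).
The two groups share no amino acid, so total = 3 + 1 = 4.

4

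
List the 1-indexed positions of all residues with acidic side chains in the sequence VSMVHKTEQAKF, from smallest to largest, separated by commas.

Aspartate (D) and glutamate (E) have carboxylic-acid side chains and are the acidic amino acids.
Matching residues: E8.

8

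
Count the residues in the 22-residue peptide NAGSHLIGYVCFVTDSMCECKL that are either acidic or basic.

Acidic: D, E. Basic: H, K, R.
Acidic residues here: D15, E19 (2).
Basic residues here: H5, K21 (2).
The two groups share no amino acid, so total = 2 + 2 = 4.

4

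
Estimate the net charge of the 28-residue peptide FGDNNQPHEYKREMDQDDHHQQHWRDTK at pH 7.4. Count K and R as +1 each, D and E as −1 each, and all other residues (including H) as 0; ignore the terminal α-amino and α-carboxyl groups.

Positive (K, R): K11, R12, R25, K28 → +4.
Negative (D, E): D3, E9, E13, D15, D17, D18, D26 → −7.
Net charge = (+4) + (−7) = −3.

-3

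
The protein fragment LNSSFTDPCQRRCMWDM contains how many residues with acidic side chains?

The acidic residues are Asp (D) and Glu (E), whose side chains end in a carboxylate group.
Matching residues: D7, D16.

2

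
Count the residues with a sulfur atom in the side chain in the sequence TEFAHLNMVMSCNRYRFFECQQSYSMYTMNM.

7

The sulfur-bearing residues are cysteine (–SH) and methionine (–S–CH₃).
Matching residues: M8, M10, C12, C20, M26, M29, M31.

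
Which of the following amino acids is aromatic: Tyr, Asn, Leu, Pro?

The aromatic amino acids are Phe (F, benzyl), Trp (W, indole), and Tyr (Y, phenol).
Of the listed options, only Tyr belongs to this group.

Tyr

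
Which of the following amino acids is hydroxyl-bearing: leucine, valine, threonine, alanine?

threonine

The –OH-bearing residues are Ser, Thr (aliphatic alcohols), and Tyr (phenol).
Of the listed options, only threonine belongs to this group.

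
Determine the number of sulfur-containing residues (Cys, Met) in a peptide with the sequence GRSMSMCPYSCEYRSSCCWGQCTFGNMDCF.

9

Matching residues: M4, M6, C7, C11, C17, C18, C22, M27, C29.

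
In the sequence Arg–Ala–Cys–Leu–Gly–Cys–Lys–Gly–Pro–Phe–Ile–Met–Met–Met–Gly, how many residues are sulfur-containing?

5

Only Cys (C) and Met (M) have a sulfur atom in the side chain.
Matching residues: Cys3, Cys6, Met12, Met13, Met14.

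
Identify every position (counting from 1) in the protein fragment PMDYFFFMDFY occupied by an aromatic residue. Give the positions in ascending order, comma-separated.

The aromatic amino acids are Phe (F, benzyl), Trp (W, indole), and Tyr (Y, phenol).
Matching residues: Y4, F5, F6, F7, F10, Y11.

4, 5, 6, 7, 10, 11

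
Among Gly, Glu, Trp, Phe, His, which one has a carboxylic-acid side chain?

Aspartate (D) and glutamate (E) have carboxylic-acid side chains and are the acidic amino acids.
Of the listed options, only Glu belongs to this group.

Glu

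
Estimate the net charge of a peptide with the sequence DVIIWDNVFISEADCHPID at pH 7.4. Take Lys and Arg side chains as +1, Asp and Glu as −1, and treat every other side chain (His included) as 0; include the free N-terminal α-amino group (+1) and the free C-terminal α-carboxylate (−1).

-5

Positive (K, R): none → +0.
Negative (D, E): D1, D6, E12, D14, D19 → −5.
The N-terminus (+1) and C-terminus (−1) cancel.
Net charge = (+0) + (−5) = −5.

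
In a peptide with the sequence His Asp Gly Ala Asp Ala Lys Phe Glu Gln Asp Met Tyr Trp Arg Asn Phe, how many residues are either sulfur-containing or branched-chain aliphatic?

1

Sulfur-containing: C, M. Branched-chain aliphatic: I, L, V.
Sulfur-containing residues here: Met12 (1).
Branched-chain aliphatic residues here: none (0).
The two groups share no amino acid, so total = 1 + 0 = 1.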